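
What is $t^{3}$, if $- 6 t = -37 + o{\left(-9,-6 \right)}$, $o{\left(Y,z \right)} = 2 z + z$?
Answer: $\frac{166375}{216} \approx 770.25$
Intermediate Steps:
$o{\left(Y,z \right)} = 3 z$
$t = \frac{55}{6}$ ($t = - \frac{-37 + 3 \left(-6\right)}{6} = - \frac{-37 - 18}{6} = \left(- \frac{1}{6}\right) \left(-55\right) = \frac{55}{6} \approx 9.1667$)
$t^{3} = \left(\frac{55}{6}\right)^{3} = \frac{166375}{216}$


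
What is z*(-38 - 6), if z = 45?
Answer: -1980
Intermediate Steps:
z*(-38 - 6) = 45*(-38 - 6) = 45*(-44) = -1980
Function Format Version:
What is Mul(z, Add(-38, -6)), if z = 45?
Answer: -1980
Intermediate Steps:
Mul(z, Add(-38, -6)) = Mul(45, Add(-38, -6)) = Mul(45, -44) = -1980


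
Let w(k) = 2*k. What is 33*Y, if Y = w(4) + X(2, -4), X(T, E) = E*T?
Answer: 0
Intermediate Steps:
Y = 0 (Y = 2*4 - 4*2 = 8 - 8 = 0)
33*Y = 33*0 = 0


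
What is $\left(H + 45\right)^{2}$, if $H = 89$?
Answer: $17956$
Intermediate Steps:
$\left(H + 45\right)^{2} = \left(89 + 45\right)^{2} = 134^{2} = 17956$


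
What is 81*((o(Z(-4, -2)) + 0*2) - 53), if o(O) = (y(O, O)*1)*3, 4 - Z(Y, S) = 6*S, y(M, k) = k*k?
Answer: 57915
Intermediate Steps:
y(M, k) = k**2
Z(Y, S) = 4 - 6*S
o(O) = 3*O**2 (o(O) = (O**2*1)*3 = O**2*3 = 3*O**2)
81*((o(Z(-4, -2)) + 0*2) - 53) = 81*((3*(4 - 6*(-2))**2 + 0*2) - 53) = 81*((3*(4 + 12)**2 + 0) - 53) = 81*((3*16**2 + 0) - 53) = 81*((3*256 + 0) - 53) = 81*((768 + 0) - 53) = 81*(768 - 53) = 81*715 = 57915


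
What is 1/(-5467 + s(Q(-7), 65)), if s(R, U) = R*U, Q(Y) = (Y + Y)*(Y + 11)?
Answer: -1/9107 ≈ -0.00010981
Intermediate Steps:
Q(Y) = 2*Y*(11 + Y) (Q(Y) = (2*Y)*(11 + Y) = 2*Y*(11 + Y))
1/(-5467 + s(Q(-7), 65)) = 1/(-5467 + (2*(-7)*(11 - 7))*65) = 1/(-5467 + (2*(-7)*4)*65) = 1/(-5467 - 56*65) = 1/(-5467 - 3640) = 1/(-9107) = -1/9107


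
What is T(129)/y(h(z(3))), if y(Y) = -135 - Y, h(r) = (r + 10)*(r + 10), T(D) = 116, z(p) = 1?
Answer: -29/64 ≈ -0.45313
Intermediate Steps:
h(r) = (10 + r)**2 (h(r) = (10 + r)*(10 + r) = (10 + r)**2)
T(129)/y(h(z(3))) = 116/(-135 - (10 + 1)**2) = 116/(-135 - 1*11**2) = 116/(-135 - 1*121) = 116/(-135 - 121) = 116/(-256) = 116*(-1/256) = -29/64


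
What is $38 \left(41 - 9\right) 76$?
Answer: $92416$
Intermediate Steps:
$38 \left(41 - 9\right) 76 = 38 \cdot 32 \cdot 76 = 1216 \cdot 76 = 92416$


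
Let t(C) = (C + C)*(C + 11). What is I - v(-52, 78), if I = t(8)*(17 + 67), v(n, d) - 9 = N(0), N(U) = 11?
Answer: 25516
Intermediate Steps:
t(C) = 2*C*(11 + C) (t(C) = (2*C)*(11 + C) = 2*C*(11 + C))
v(n, d) = 20 (v(n, d) = 9 + 11 = 20)
I = 25536 (I = (2*8*(11 + 8))*(17 + 67) = (2*8*19)*84 = 304*84 = 25536)
I - v(-52, 78) = 25536 - 1*20 = 25536 - 20 = 25516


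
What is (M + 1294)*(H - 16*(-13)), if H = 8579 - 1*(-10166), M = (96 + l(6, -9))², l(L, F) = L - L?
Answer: 199196030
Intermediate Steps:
l(L, F) = 0
M = 9216 (M = (96 + 0)² = 96² = 9216)
H = 18745 (H = 8579 + 10166 = 18745)
(M + 1294)*(H - 16*(-13)) = (9216 + 1294)*(18745 - 16*(-13)) = 10510*(18745 + 208) = 10510*18953 = 199196030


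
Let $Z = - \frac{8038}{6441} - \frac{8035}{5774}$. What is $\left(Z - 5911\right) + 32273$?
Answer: $\frac{980313420061}{37190334} \approx 26359.0$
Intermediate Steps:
$Z = - \frac{98164847}{37190334}$ ($Z = \left(-8038\right) \frac{1}{6441} - \frac{8035}{5774} = - \frac{8038}{6441} - \frac{8035}{5774} = - \frac{98164847}{37190334} \approx -2.6395$)
$\left(Z - 5911\right) + 32273 = \left(- \frac{98164847}{37190334} - 5911\right) + 32273 = - \frac{219930229121}{37190334} + 32273 = \frac{980313420061}{37190334}$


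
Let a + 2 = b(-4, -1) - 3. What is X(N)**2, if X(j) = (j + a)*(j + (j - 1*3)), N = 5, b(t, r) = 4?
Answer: 784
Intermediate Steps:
a = -1 (a = -2 + (4 - 3) = -2 + 1 = -1)
X(j) = (-1 + j)*(-3 + 2*j) (X(j) = (j - 1)*(j + (j - 1*3)) = (-1 + j)*(j + (j - 3)) = (-1 + j)*(j + (-3 + j)) = (-1 + j)*(-3 + 2*j))
X(N)**2 = (3 - 5*5 + 2*5**2)**2 = (3 - 25 + 2*25)**2 = (3 - 25 + 50)**2 = 28**2 = 784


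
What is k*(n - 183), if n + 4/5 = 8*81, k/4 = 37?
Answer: 343508/5 ≈ 68702.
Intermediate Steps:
k = 148 (k = 4*37 = 148)
n = 3236/5 (n = -⅘ + 8*81 = -⅘ + 648 = 3236/5 ≈ 647.20)
k*(n - 183) = 148*(3236/5 - 183) = 148*(2321/5) = 343508/5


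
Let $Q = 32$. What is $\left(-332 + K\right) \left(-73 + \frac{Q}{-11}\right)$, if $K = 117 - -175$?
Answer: $\frac{33400}{11} \approx 3036.4$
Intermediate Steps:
$K = 292$ ($K = 117 + 175 = 292$)
$\left(-332 + K\right) \left(-73 + \frac{Q}{-11}\right) = \left(-332 + 292\right) \left(-73 + \frac{32}{-11}\right) = - 40 \left(-73 + 32 \left(- \frac{1}{11}\right)\right) = - 40 \left(-73 - \frac{32}{11}\right) = \left(-40\right) \left(- \frac{835}{11}\right) = \frac{33400}{11}$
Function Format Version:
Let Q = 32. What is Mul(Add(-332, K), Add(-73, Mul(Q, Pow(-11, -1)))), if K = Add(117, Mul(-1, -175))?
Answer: Rational(33400, 11) ≈ 3036.4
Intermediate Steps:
K = 292 (K = Add(117, 175) = 292)
Mul(Add(-332, K), Add(-73, Mul(Q, Pow(-11, -1)))) = Mul(Add(-332, 292), Add(-73, Mul(32, Pow(-11, -1)))) = Mul(-40, Add(-73, Mul(32, Rational(-1, 11)))) = Mul(-40, Add(-73, Rational(-32, 11))) = Mul(-40, Rational(-835, 11)) = Rational(33400, 11)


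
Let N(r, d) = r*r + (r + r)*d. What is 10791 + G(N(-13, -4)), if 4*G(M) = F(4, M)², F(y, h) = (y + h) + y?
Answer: 122125/4 ≈ 30531.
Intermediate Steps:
F(y, h) = h + 2*y (F(y, h) = (h + y) + y = h + 2*y)
N(r, d) = r² + 2*d*r (N(r, d) = r² + (2*r)*d = r² + 2*d*r)
G(M) = (8 + M)²/4 (G(M) = (M + 2*4)²/4 = (M + 8)²/4 = (8 + M)²/4)
10791 + G(N(-13, -4)) = 10791 + (8 - 13*(-13 + 2*(-4)))²/4 = 10791 + (8 - 13*(-13 - 8))²/4 = 10791 + (8 - 13*(-21))²/4 = 10791 + (8 + 273)²/4 = 10791 + (¼)*281² = 10791 + (¼)*78961 = 10791 + 78961/4 = 122125/4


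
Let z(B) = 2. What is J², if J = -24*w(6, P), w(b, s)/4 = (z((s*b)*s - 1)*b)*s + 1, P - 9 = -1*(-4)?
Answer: 227165184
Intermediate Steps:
P = 13 (P = 9 - 1*(-4) = 9 + 4 = 13)
w(b, s) = 4 + 8*b*s (w(b, s) = 4*((2*b)*s + 1) = 4*(2*b*s + 1) = 4*(1 + 2*b*s) = 4 + 8*b*s)
J = -15072 (J = -24*(4 + 8*6*13) = -24*(4 + 624) = -24*628 = -15072)
J² = (-15072)² = 227165184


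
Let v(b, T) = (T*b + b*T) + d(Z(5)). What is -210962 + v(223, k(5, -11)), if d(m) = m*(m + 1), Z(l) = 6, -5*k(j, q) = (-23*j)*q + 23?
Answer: -1629048/5 ≈ -3.2581e+5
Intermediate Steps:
k(j, q) = -23/5 + 23*j*q/5 (k(j, q) = -((-23*j)*q + 23)/5 = -(-23*j*q + 23)/5 = -(23 - 23*j*q)/5 = -23/5 + 23*j*q/5)
d(m) = m*(1 + m)
v(b, T) = 42 + 2*T*b (v(b, T) = (T*b + b*T) + 6*(1 + 6) = (T*b + T*b) + 6*7 = 2*T*b + 42 = 42 + 2*T*b)
-210962 + v(223, k(5, -11)) = -210962 + (42 + 2*(-23/5 + (23/5)*5*(-11))*223) = -210962 + (42 + 2*(-23/5 - 253)*223) = -210962 + (42 + 2*(-1288/5)*223) = -210962 + (42 - 574448/5) = -210962 - 574238/5 = -1629048/5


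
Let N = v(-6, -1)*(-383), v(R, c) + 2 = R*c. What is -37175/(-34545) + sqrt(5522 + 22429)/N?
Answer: 7435/6909 - 11*sqrt(231)/1532 ≈ 0.96700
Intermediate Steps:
v(R, c) = -2 + R*c
N = -1532 (N = (-2 - 6*(-1))*(-383) = (-2 + 6)*(-383) = 4*(-383) = -1532)
-37175/(-34545) + sqrt(5522 + 22429)/N = -37175/(-34545) + sqrt(5522 + 22429)/(-1532) = -37175*(-1/34545) + sqrt(27951)*(-1/1532) = 7435/6909 + (11*sqrt(231))*(-1/1532) = 7435/6909 - 11*sqrt(231)/1532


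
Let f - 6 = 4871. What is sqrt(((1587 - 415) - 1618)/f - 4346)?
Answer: 4*I*sqrt(6460771611)/4877 ≈ 65.925*I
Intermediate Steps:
f = 4877 (f = 6 + 4871 = 4877)
sqrt(((1587 - 415) - 1618)/f - 4346) = sqrt(((1587 - 415) - 1618)/4877 - 4346) = sqrt((1172 - 1618)*(1/4877) - 4346) = sqrt(-446*1/4877 - 4346) = sqrt(-446/4877 - 4346) = sqrt(-21195888/4877) = 4*I*sqrt(6460771611)/4877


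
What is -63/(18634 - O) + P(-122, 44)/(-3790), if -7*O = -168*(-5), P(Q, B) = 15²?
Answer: -222921/3553883 ≈ -0.062726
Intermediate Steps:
P(Q, B) = 225
O = -120 (O = -(-24)*(-5) = -⅐*840 = -120)
-63/(18634 - O) + P(-122, 44)/(-3790) = -63/(18634 - 1*(-120)) + 225/(-3790) = -63/(18634 + 120) + 225*(-1/3790) = -63/18754 - 45/758 = -222921/3553883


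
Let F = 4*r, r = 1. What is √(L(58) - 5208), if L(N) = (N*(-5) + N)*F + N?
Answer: I*√6078 ≈ 77.962*I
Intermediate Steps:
F = 4 (F = 4*1 = 4)
L(N) = -15*N (L(N) = (N*(-5) + N)*4 + N = (-5*N + N)*4 + N = -4*N*4 + N = -16*N + N = -15*N)
√(L(58) - 5208) = √(-15*58 - 5208) = √(-870 - 5208) = √(-6078) = I*√6078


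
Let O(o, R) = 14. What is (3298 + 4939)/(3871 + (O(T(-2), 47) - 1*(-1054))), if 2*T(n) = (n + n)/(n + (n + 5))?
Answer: 8237/4939 ≈ 1.6677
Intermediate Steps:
T(n) = n/(5 + 2*n) (T(n) = ((n + n)/(n + (n + 5)))/2 = ((2*n)/(n + (5 + n)))/2 = ((2*n)/(5 + 2*n))/2 = (2*n/(5 + 2*n))/2 = n/(5 + 2*n))
(3298 + 4939)/(3871 + (O(T(-2), 47) - 1*(-1054))) = (3298 + 4939)/(3871 + (14 - 1*(-1054))) = 8237/(3871 + (14 + 1054)) = 8237/(3871 + 1068) = 8237/4939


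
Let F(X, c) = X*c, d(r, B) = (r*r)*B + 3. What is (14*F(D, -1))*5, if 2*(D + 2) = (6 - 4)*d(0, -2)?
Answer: -70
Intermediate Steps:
d(r, B) = 3 + B*r² (d(r, B) = r²*B + 3 = B*r² + 3 = 3 + B*r²)
D = 1 (D = -2 + ((6 - 4)*(3 - 2*0²))/2 = -2 + (2*(3 - 2*0))/2 = -2 + (2*(3 + 0))/2 = -2 + (2*3)/2 = -2 + (½)*6 = -2 + 3 = 1)
(14*F(D, -1))*5 = (14*(1*(-1)))*5 = (14*(-1))*5 = -14*5 = -70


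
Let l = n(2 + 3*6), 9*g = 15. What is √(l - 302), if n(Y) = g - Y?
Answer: 31*I*√3/3 ≈ 17.898*I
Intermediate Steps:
g = 5/3 (g = (⅑)*15 = 5/3 ≈ 1.6667)
n(Y) = 5/3 - Y
l = -55/3 (l = 5/3 - (2 + 3*6) = 5/3 - (2 + 18) = 5/3 - 1*20 = 5/3 - 20 = -55/3 ≈ -18.333)
√(l - 302) = √(-55/3 - 302) = √(-961/3) = 31*I*√3/3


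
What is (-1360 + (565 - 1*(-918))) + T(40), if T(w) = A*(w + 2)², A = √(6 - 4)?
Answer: 123 + 1764*√2 ≈ 2617.7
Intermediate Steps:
A = √2 ≈ 1.4142
T(w) = √2*(2 + w)² (T(w) = √2*(w + 2)² = √2*(2 + w)²)
(-1360 + (565 - 1*(-918))) + T(40) = (-1360 + (565 - 1*(-918))) + √2*(2 + 40)² = (-1360 + (565 + 918)) + √2*42² = (-1360 + 1483) + √2*1764 = 123 + 1764*√2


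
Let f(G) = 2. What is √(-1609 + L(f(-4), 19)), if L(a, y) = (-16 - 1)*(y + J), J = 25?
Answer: I*√2357 ≈ 48.549*I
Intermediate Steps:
L(a, y) = -425 - 17*y (L(a, y) = (-16 - 1)*(y + 25) = -17*(25 + y) = -425 - 17*y)
√(-1609 + L(f(-4), 19)) = √(-1609 + (-425 - 17*19)) = √(-1609 + (-425 - 323)) = √(-1609 - 748) = √(-2357) = I*√2357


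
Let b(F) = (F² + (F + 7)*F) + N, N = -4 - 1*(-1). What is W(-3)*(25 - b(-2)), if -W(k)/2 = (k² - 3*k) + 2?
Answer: -1360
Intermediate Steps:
W(k) = -4 - 2*k² + 6*k (W(k) = -2*((k² - 3*k) + 2) = -2*(2 + k² - 3*k) = -4 - 2*k² + 6*k)
N = -3 (N = -4 + 1 = -3)
b(F) = -3 + F² + F*(7 + F) (b(F) = (F² + (F + 7)*F) - 3 = (F² + (7 + F)*F) - 3 = (F² + F*(7 + F)) - 3 = -3 + F² + F*(7 + F))
W(-3)*(25 - b(-2)) = (-4 - 2*(-3)² + 6*(-3))*(25 - (-3 + 2*(-2)² + 7*(-2))) = (-4 - 2*9 - 18)*(25 - (-3 + 2*4 - 14)) = (-4 - 18 - 18)*(25 - (-3 + 8 - 14)) = -40*(25 - 1*(-9)) = -40*(25 + 9) = -40*34 = -1360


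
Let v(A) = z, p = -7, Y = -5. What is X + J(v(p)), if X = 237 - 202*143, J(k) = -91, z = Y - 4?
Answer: -28740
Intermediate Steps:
z = -9 (z = -5 - 4 = -9)
v(A) = -9
X = -28649 (X = 237 - 28886 = -28649)
X + J(v(p)) = -28649 - 91 = -28740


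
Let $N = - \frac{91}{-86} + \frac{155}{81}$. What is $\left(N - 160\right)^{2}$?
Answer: $\frac{1196527511881}{48525156} \approx 24658.0$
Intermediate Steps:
$N = \frac{20701}{6966}$ ($N = \left(-91\right) \left(- \frac{1}{86}\right) + 155 \cdot \frac{1}{81} = \frac{91}{86} + \frac{155}{81} = \frac{20701}{6966} \approx 2.9717$)
$\left(N - 160\right)^{2} = \left(\frac{20701}{6966} - 160\right)^{2} = \left(- \frac{1093859}{6966}\right)^{2} = \frac{1196527511881}{48525156}$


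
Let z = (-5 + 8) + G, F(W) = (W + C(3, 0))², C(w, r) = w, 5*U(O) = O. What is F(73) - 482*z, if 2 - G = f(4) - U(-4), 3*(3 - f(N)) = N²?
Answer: 39404/15 ≈ 2626.9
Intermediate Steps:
f(N) = 3 - N²/3
U(O) = O/5
G = 53/15 (G = 2 - ((3 - ⅓*4²) - (-4)/5) = 2 - ((3 - ⅓*16) - 1*(-⅘)) = 2 - ((3 - 16/3) + ⅘) = 2 - (-7/3 + ⅘) = 2 - 1*(-23/15) = 2 + 23/15 = 53/15 ≈ 3.5333)
F(W) = (3 + W)² (F(W) = (W + 3)² = (3 + W)²)
z = 98/15 (z = (-5 + 8) + 53/15 = 3 + 53/15 = 98/15 ≈ 6.5333)
F(73) - 482*z = (3 + 73)² - 482*98/15 = 76² - 1*47236/15 = 5776 - 47236/15 = 39404/15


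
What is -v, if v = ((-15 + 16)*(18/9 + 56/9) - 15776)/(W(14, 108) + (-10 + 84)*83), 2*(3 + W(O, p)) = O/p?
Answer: 1702920/663019 ≈ 2.5684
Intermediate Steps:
W(O, p) = -3 + O/(2*p) (W(O, p) = -3 + (O/p)/2 = -3 + O/(2*p))
v = -1702920/663019 (v = ((-15 + 16)*(18/9 + 56/9) - 15776)/((-3 + (1/2)*14/108) + (-10 + 84)*83) = (1*(18*(1/9) + 56*(1/9)) - 15776)/((-3 + (1/2)*14*(1/108)) + 74*83) = (1*(2 + 56/9) - 15776)/((-3 + 7/108) + 6142) = (1*(74/9) - 15776)/(-317/108 + 6142) = (74/9 - 15776)/(663019/108) = -141910/9*108/663019 = -1702920/663019 ≈ -2.5684)
-v = -1*(-1702920/663019) = 1702920/663019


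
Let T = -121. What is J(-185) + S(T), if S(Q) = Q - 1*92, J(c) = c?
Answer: -398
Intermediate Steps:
S(Q) = -92 + Q (S(Q) = Q - 92 = -92 + Q)
J(-185) + S(T) = -185 + (-92 - 121) = -185 - 213 = -398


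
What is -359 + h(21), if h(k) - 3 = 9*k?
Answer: -167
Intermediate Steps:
h(k) = 3 + 9*k
-359 + h(21) = -359 + (3 + 9*21) = -359 + (3 + 189) = -359 + 192 = -167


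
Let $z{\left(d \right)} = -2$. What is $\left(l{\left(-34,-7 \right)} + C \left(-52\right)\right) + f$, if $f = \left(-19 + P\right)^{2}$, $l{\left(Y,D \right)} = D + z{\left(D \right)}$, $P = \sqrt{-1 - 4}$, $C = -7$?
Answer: $711 - 38 i \sqrt{5} \approx 711.0 - 84.971 i$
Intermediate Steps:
$P = i \sqrt{5}$ ($P = \sqrt{-5} = i \sqrt{5} \approx 2.2361 i$)
$l{\left(Y,D \right)} = -2 + D$ ($l{\left(Y,D \right)} = D - 2 = -2 + D$)
$f = \left(-19 + i \sqrt{5}\right)^{2} \approx 356.0 - 84.971 i$
$\left(l{\left(-34,-7 \right)} + C \left(-52\right)\right) + f = \left(\left(-2 - 7\right) - -364\right) + \left(19 - i \sqrt{5}\right)^{2} = \left(-9 + 364\right) + \left(19 - i \sqrt{5}\right)^{2} = 355 + \left(19 - i \sqrt{5}\right)^{2}$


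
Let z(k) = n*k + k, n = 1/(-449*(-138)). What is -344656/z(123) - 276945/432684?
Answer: -1026925151849617/366408782124 ≈ -2802.7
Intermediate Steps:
n = 1/61962 (n = -1/449*(-1/138) = 1/61962 ≈ 1.6139e-5)
z(k) = 61963*k/61962 (z(k) = k/61962 + k = 61963*k/61962)
-344656/z(123) - 276945/432684 = -344656/((61963/61962)*123) - 276945/432684 = -344656/2540483/20654 - 276945*1/432684 = -344656*20654/2540483 - 92315/144228 = -7118525024/2540483 - 92315/144228 = -1026925151849617/366408782124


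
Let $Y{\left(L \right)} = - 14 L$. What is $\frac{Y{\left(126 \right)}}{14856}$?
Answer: $- \frac{147}{1238} \approx -0.11874$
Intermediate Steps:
$\frac{Y{\left(126 \right)}}{14856} = \frac{\left(-14\right) 126}{14856} = \left(-1764\right) \frac{1}{14856} = - \frac{147}{1238}$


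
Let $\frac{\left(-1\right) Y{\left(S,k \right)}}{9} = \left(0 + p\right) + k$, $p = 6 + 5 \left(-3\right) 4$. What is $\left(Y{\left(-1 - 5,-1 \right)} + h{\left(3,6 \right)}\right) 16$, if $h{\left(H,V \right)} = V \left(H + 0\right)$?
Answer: $8208$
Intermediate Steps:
$p = -54$ ($p = 6 - 60 = -54$)
$Y{\left(S,k \right)} = 486 - 9 k$ ($Y{\left(S,k \right)} = - 9 \left(\left(0 - 54\right) + k\right) = - 9 \left(-54 + k\right) = 486 - 9 k$)
$h{\left(H,V \right)} = H V$ ($h{\left(H,V \right)} = V H = H V$)
$\left(Y{\left(-1 - 5,-1 \right)} + h{\left(3,6 \right)}\right) 16 = \left(\left(486 - -9\right) + 3 \cdot 6\right) 16 = \left(\left(486 + 9\right) + 18\right) 16 = \left(495 + 18\right) 16 = 513 \cdot 16 = 8208$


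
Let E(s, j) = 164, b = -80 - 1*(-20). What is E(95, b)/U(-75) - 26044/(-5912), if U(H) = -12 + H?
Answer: 324065/128586 ≈ 2.5202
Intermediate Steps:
b = -60 (b = -80 + 20 = -60)
E(95, b)/U(-75) - 26044/(-5912) = 164/(-12 - 75) - 26044/(-5912) = 164/(-87) - 26044*(-1/5912) = 164*(-1/87) + 6511/1478 = -164/87 + 6511/1478 = 324065/128586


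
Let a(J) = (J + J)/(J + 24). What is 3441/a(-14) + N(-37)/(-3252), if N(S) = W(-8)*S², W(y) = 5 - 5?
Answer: -17205/14 ≈ -1228.9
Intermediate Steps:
W(y) = 0
a(J) = 2*J/(24 + J) (a(J) = (2*J)/(24 + J) = 2*J/(24 + J))
N(S) = 0 (N(S) = 0*S² = 0)
3441/a(-14) + N(-37)/(-3252) = 3441/((2*(-14)/(24 - 14))) + 0/(-3252) = 3441/((2*(-14)/10)) + 0*(-1/3252) = 3441/((2*(-14)*(⅒))) + 0 = 3441/(-14/5) + 0 = 3441*(-5/14) + 0 = -17205/14 + 0 = -17205/14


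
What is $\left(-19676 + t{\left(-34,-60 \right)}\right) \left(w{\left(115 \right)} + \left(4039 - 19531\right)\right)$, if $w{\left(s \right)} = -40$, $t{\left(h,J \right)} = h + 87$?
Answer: $304784436$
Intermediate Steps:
$t{\left(h,J \right)} = 87 + h$
$\left(-19676 + t{\left(-34,-60 \right)}\right) \left(w{\left(115 \right)} + \left(4039 - 19531\right)\right) = \left(-19676 + \left(87 - 34\right)\right) \left(-40 + \left(4039 - 19531\right)\right) = \left(-19676 + 53\right) \left(-40 + \left(4039 - 19531\right)\right) = - 19623 \left(-40 - 15492\right) = \left(-19623\right) \left(-15532\right) = 304784436$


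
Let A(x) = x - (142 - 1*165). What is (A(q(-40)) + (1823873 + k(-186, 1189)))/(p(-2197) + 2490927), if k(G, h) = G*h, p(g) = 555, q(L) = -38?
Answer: 801352/1245741 ≈ 0.64327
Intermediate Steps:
A(x) = 23 + x (A(x) = x - (142 - 165) = x - 1*(-23) = x + 23 = 23 + x)
(A(q(-40)) + (1823873 + k(-186, 1189)))/(p(-2197) + 2490927) = ((23 - 38) + (1823873 - 186*1189))/(555 + 2490927) = (-15 + (1823873 - 221154))/2491482 = (-15 + 1602719)*(1/2491482) = 1602704*(1/2491482) = 801352/1245741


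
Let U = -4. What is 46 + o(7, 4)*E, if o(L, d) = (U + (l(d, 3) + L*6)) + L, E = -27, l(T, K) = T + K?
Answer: -1358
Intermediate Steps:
l(T, K) = K + T
o(L, d) = -1 + d + 7*L (o(L, d) = (-4 + ((3 + d) + L*6)) + L = (-4 + ((3 + d) + 6*L)) + L = (-4 + (3 + d + 6*L)) + L = (-1 + d + 6*L) + L = -1 + d + 7*L)
46 + o(7, 4)*E = 46 + (-1 + 4 + 7*7)*(-27) = 46 + (-1 + 4 + 49)*(-27) = 46 + 52*(-27) = 46 - 1404 = -1358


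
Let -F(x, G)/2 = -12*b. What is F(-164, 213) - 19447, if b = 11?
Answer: -19183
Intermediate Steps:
F(x, G) = 264 (F(x, G) = -(-24)*11 = -2*(-132) = 264)
F(-164, 213) - 19447 = 264 - 19447 = -19183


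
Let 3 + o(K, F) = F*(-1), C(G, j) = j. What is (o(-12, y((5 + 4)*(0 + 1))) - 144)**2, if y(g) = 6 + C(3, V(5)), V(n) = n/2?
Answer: 96721/4 ≈ 24180.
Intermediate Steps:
V(n) = n/2 (V(n) = n*(1/2) = n/2)
y(g) = 17/2 (y(g) = 6 + (1/2)*5 = 6 + 5/2 = 17/2)
o(K, F) = -3 - F (o(K, F) = -3 + F*(-1) = -3 - F)
(o(-12, y((5 + 4)*(0 + 1))) - 144)**2 = ((-3 - 1*17/2) - 144)**2 = ((-3 - 17/2) - 144)**2 = (-23/2 - 144)**2 = (-311/2)**2 = 96721/4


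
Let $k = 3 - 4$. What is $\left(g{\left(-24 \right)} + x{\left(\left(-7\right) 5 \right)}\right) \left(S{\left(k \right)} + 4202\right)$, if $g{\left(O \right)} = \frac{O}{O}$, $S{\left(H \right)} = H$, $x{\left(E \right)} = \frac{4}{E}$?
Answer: $\frac{130231}{35} \approx 3720.9$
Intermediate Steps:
$k = -1$
$g{\left(O \right)} = 1$
$\left(g{\left(-24 \right)} + x{\left(\left(-7\right) 5 \right)}\right) \left(S{\left(k \right)} + 4202\right) = \left(1 + \frac{4}{\left(-7\right) 5}\right) \left(-1 + 4202\right) = \left(1 + \frac{4}{-35}\right) 4201 = \left(1 + 4 \left(- \frac{1}{35}\right)\right) 4201 = \left(1 - \frac{4}{35}\right) 4201 = \frac{31}{35} \cdot 4201 = \frac{130231}{35}$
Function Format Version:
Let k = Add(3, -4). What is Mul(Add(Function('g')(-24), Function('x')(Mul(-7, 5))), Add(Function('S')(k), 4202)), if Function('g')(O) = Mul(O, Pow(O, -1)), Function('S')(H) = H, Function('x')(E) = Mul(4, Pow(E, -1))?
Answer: Rational(130231, 35) ≈ 3720.9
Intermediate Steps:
k = -1
Function('g')(O) = 1
Mul(Add(Function('g')(-24), Function('x')(Mul(-7, 5))), Add(Function('S')(k), 4202)) = Mul(Add(1, Mul(4, Pow(Mul(-7, 5), -1))), Add(-1, 4202)) = Mul(Add(1, Mul(4, Pow(-35, -1))), 4201) = Mul(Add(1, Mul(4, Rational(-1, 35))), 4201) = Mul(Add(1, Rational(-4, 35)), 4201) = Mul(Rational(31, 35), 4201) = Rational(130231, 35)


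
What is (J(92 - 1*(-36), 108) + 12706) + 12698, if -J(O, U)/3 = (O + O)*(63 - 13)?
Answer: -12996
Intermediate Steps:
J(O, U) = -300*O (J(O, U) = -3*(O + O)*(63 - 13) = -3*2*O*50 = -300*O)
(J(92 - 1*(-36), 108) + 12706) + 12698 = (-300*(92 - 1*(-36)) + 12706) + 12698 = (-300*(92 + 36) + 12706) + 12698 = (-300*128 + 12706) + 12698 = (-38400 + 12706) + 12698 = -25694 + 12698 = -12996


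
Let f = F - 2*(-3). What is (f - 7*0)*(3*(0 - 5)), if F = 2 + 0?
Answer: -120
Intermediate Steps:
F = 2
f = 8 (f = 2 - 2*(-3) = 2 + 6 = 8)
(f - 7*0)*(3*(0 - 5)) = (8 - 7*0)*(3*(0 - 5)) = (8 + 0)*(3*(-5)) = 8*(-15) = -120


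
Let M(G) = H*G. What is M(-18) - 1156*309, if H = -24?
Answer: -356772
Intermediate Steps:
M(G) = -24*G
M(-18) - 1156*309 = -24*(-18) - 1156*309 = 432 - 357204 = -356772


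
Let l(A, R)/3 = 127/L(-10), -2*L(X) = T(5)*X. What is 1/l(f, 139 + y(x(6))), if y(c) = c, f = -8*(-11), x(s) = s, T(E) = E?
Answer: 25/381 ≈ 0.065617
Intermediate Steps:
L(X) = -5*X/2
f = 88
l(A, R) = 381/25 (l(A, R) = 3*(127/((-5/2*(-10)))) = 3*(127/25) = 381/25)
1/l(f, 139 + y(x(6))) = 1/(381/25) = 25/381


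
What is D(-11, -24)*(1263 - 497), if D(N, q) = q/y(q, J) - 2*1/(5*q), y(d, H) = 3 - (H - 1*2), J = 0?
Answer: -109921/30 ≈ -3664.0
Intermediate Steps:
y(d, H) = 5 - H (y(d, H) = 3 - (H - 2) = 3 - (-2 + H) = 3 + (2 - H) = 5 - H)
D(N, q) = -2/(5*q) + q/5 (D(N, q) = q/(5 - 1*0) - 2*1/(5*q) = q/(5 + 0) - 2/(5*q) = q/5 - 2/(5*q) = -2/(5*q) + q/5)
D(-11, -24)*(1263 - 497) = ((⅕)*(-2 + (-24)²)/(-24))*(1263 - 497) = ((⅕)*(-1/24)*(-2 + 576))*766 = ((⅕)*(-1/24)*574)*766 = -287/60*766 = -109921/30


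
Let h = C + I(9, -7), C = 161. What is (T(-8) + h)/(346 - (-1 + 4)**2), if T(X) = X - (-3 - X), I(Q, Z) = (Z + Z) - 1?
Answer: 133/337 ≈ 0.39466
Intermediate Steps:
I(Q, Z) = -1 + 2*Z (I(Q, Z) = 2*Z - 1 = -1 + 2*Z)
h = 146 (h = 161 + (-1 + 2*(-7)) = 161 + (-1 - 14) = 161 - 15 = 146)
T(X) = 3 + 2*X (T(X) = X + (3 + X) = 3 + 2*X)
(T(-8) + h)/(346 - (-1 + 4)**2) = ((3 + 2*(-8)) + 146)/(346 - (-1 + 4)**2) = ((3 - 16) + 146)/(346 - 1*3**2) = (-13 + 146)/(346 - 1*9) = 133/(346 - 9) = 133/337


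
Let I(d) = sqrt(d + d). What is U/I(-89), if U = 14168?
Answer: -7084*I*sqrt(178)/89 ≈ -1061.9*I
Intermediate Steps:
I(d) = sqrt(2)*sqrt(d) (I(d) = sqrt(2*d) = sqrt(2)*sqrt(d))
U/I(-89) = 14168/((sqrt(2)*sqrt(-89))) = 14168/((sqrt(2)*(I*sqrt(89)))) = 14168/((I*sqrt(178))) = 14168*(-I*sqrt(178)/178) = -7084*I*sqrt(178)/89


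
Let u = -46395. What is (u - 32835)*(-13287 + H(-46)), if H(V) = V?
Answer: 1056373590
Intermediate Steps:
(u - 32835)*(-13287 + H(-46)) = (-46395 - 32835)*(-13287 - 46) = -79230*(-13333) = 1056373590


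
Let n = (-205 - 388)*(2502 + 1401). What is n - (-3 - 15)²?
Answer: -2314803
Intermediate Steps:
n = -2314479 (n = -593*3903 = -2314479)
n - (-3 - 15)² = -2314479 - (-3 - 15)² = -2314479 - 1*(-18)² = -2314479 - 1*324 = -2314479 - 324 = -2314803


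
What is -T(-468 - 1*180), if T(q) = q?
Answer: 648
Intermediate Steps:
-T(-468 - 1*180) = -(-468 - 1*180) = -(-468 - 180) = -1*(-648) = 648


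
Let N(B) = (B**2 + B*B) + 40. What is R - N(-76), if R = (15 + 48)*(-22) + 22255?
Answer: 9277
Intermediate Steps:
R = 20869 (R = 63*(-22) + 22255 = -1386 + 22255 = 20869)
N(B) = 40 + 2*B**2 (N(B) = (B**2 + B**2) + 40 = 2*B**2 + 40 = 40 + 2*B**2)
R - N(-76) = 20869 - (40 + 2*(-76)**2) = 20869 - (40 + 2*5776) = 20869 - (40 + 11552) = 20869 - 1*11592 = 20869 - 11592 = 9277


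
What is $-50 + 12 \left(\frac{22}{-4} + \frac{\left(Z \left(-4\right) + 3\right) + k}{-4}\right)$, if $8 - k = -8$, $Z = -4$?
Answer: $-221$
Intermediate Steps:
$k = 16$ ($k = 8 - -8 = 8 + 8 = 16$)
$-50 + 12 \left(\frac{22}{-4} + \frac{\left(Z \left(-4\right) + 3\right) + k}{-4}\right) = -50 + 12 \left(\frac{22}{-4} + \frac{\left(\left(-4\right) \left(-4\right) + 3\right) + 16}{-4}\right) = -50 + 12 \left(22 \left(- \frac{1}{4}\right) + \left(\left(16 + 3\right) + 16\right) \left(- \frac{1}{4}\right)\right) = -50 + 12 \left(- \frac{11}{2} + \left(19 + 16\right) \left(- \frac{1}{4}\right)\right) = -50 + 12 \left(- \frac{11}{2} + 35 \left(- \frac{1}{4}\right)\right) = -50 + 12 \left(- \frac{11}{2} - \frac{35}{4}\right) = -50 + 12 \left(- \frac{57}{4}\right) = -50 - 171 = -221$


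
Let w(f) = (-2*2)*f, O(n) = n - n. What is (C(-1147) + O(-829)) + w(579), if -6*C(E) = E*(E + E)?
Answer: -1322557/3 ≈ -4.4085e+5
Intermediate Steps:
O(n) = 0
C(E) = -E²/3 (C(E) = -E*(E + E)/6 = -E*2*E/6 = -E²/3)
w(f) = -4*f
(C(-1147) + O(-829)) + w(579) = (-⅓*(-1147)² + 0) - 4*579 = (-⅓*1315609 + 0) - 2316 = (-1315609/3 + 0) - 2316 = -1315609/3 - 2316 = -1322557/3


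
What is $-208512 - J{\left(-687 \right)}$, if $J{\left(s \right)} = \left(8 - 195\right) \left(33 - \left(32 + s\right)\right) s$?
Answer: $-88595184$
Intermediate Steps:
$J{\left(s \right)} = s \left(-187 + 187 s\right)$ ($J{\left(s \right)} = - 187 \left(1 - s\right) s = \left(-187 + 187 s\right) s = s \left(-187 + 187 s\right)$)
$-208512 - J{\left(-687 \right)} = -208512 - 187 \left(-687\right) \left(-1 - 687\right) = -208512 - 187 \left(-687\right) \left(-688\right) = -208512 - 88386672 = -88595184$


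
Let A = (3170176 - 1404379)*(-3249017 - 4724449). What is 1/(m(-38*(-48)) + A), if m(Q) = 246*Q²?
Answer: -1/14078703906306 ≈ -7.1029e-14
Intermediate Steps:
A = -14079522342402 (A = 1765797*(-7973466) = -14079522342402)
1/(m(-38*(-48)) + A) = 1/(246*(-38*(-48))² - 14079522342402) = 1/(246*1824² - 14079522342402) = 1/(246*3326976 - 14079522342402) = 1/(818436096 - 14079522342402) = 1/(-14078703906306) = -1/14078703906306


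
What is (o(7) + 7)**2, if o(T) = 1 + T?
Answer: 225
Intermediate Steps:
(o(7) + 7)**2 = ((1 + 7) + 7)**2 = (8 + 7)**2 = 15**2 = 225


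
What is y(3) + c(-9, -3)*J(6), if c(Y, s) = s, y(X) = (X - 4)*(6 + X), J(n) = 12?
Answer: -45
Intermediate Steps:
y(X) = (-4 + X)*(6 + X)
y(3) + c(-9, -3)*J(6) = (-24 + 3² + 2*3) - 3*12 = (-24 + 9 + 6) - 36 = -9 - 36 = -45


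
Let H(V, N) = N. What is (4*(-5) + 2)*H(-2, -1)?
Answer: 18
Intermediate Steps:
(4*(-5) + 2)*H(-2, -1) = (4*(-5) + 2)*(-1) = (-20 + 2)*(-1) = -18*(-1) = 18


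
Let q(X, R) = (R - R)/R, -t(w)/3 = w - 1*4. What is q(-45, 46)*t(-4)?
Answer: 0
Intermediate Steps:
t(w) = 12 - 3*w (t(w) = -3*(w - 1*4) = -3*(w - 4) = -3*(-4 + w) = 12 - 3*w)
q(X, R) = 0 (q(X, R) = 0/R = 0)
q(-45, 46)*t(-4) = 0*(12 - 3*(-4)) = 0*(12 + 12) = 0*24 = 0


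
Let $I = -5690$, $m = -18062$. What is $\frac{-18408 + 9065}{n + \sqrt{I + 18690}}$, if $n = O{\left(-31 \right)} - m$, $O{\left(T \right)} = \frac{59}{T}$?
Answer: $- \frac{162154800279}{313434085769} + \frac{89786230 \sqrt{130}}{313434085769} \approx -0.51408$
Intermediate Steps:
$n = \frac{559863}{31}$ ($n = \frac{59}{-31} - -18062 = 59 \left(- \frac{1}{31}\right) + 18062 = - \frac{59}{31} + 18062 = \frac{559863}{31} \approx 18060.0$)
$\frac{-18408 + 9065}{n + \sqrt{I + 18690}} = \frac{-18408 + 9065}{\frac{559863}{31} + \sqrt{-5690 + 18690}} = - \frac{9343}{\frac{559863}{31} + \sqrt{13000}} = - \frac{9343}{\frac{559863}{31} + 10 \sqrt{130}}$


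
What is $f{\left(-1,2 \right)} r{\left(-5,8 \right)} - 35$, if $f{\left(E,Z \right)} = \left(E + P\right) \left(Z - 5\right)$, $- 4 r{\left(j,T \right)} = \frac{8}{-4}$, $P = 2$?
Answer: $- \frac{73}{2} \approx -36.5$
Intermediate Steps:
$r{\left(j,T \right)} = \frac{1}{2}$ ($r{\left(j,T \right)} = - \frac{8 \frac{1}{-4}}{4} = - \frac{8 \left(- \frac{1}{4}\right)}{4} = \left(- \frac{1}{4}\right) \left(-2\right) = \frac{1}{2}$)
$f{\left(E,Z \right)} = \left(-5 + Z\right) \left(2 + E\right)$ ($f{\left(E,Z \right)} = \left(E + 2\right) \left(Z - 5\right) = \left(2 + E\right) \left(-5 + Z\right) = \left(-5 + Z\right) \left(2 + E\right)$)
$f{\left(-1,2 \right)} r{\left(-5,8 \right)} - 35 = \left(-10 - -5 + 2 \cdot 2 - 2\right) \frac{1}{2} - 35 = \left(-10 + 5 + 4 - 2\right) \frac{1}{2} - 35 = \left(-3\right) \frac{1}{2} - 35 = - \frac{3}{2} - 35 = - \frac{73}{2}$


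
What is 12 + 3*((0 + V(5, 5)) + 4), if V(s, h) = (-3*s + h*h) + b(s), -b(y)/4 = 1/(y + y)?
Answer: 264/5 ≈ 52.800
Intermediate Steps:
b(y) = -2/y (b(y) = -4/(y + y) = -4*1/(2*y) = -2/y)
V(s, h) = h² - 3*s - 2/s (V(s, h) = (-3*s + h*h) - 2/s = (-3*s + h²) - 2/s = (h² - 3*s) - 2/s = h² - 3*s - 2/s)
12 + 3*((0 + V(5, 5)) + 4) = 12 + 3*((0 + (5² - 3*5 - 2/5)) + 4) = 12 + 3*((0 + (25 - 15 - 2*⅕)) + 4) = 12 + 3*((0 + (25 - 15 - ⅖)) + 4) = 12 + 3*((0 + 48/5) + 4) = 12 + 3*(48/5 + 4) = 12 + 3*(68/5) = 12 + 204/5 = 264/5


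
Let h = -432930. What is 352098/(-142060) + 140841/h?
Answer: -287402766/102503393 ≈ -2.8038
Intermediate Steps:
352098/(-142060) + 140841/h = 352098/(-142060) + 140841/(-432930) = 352098*(-1/142060) + 140841*(-1/432930) = -176049/71030 - 46947/144310 = -287402766/102503393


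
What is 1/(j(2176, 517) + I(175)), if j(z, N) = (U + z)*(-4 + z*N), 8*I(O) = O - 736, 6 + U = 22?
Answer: 8/19727789007 ≈ 4.0552e-10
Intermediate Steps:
U = 16 (U = -6 + 22 = 16)
I(O) = -92 + O/8 (I(O) = (O - 736)/8 = (-736 + O)/8 = -92 + O/8)
j(z, N) = (-4 + N*z)*(16 + z) (j(z, N) = (16 + z)*(-4 + z*N) = (16 + z)*(-4 + N*z) = (-4 + N*z)*(16 + z))
1/(j(2176, 517) + I(175)) = 1/((-64 - 4*2176 + 517*2176² + 16*517*2176) + (-92 + (⅛)*175)) = 1/((-64 - 8704 + 517*4734976 + 17999872) + (-92 + 175/8)) = 1/((-64 - 8704 + 2447982592 + 17999872) - 561/8) = 1/(2465973696 - 561/8) = 1/(19727789007/8) = 8/19727789007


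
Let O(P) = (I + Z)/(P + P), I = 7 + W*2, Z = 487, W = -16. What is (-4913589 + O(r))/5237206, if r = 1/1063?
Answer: -2334018/2618603 ≈ -0.89132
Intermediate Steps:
I = -25 (I = 7 - 16*2 = 7 - 32 = -25)
r = 1/1063 ≈ 0.00094073
O(P) = 231/P (O(P) = (-25 + 487)/(P + P) = 462/((2*P)) = 462*(1/(2*P)) = 231/P)
(-4913589 + O(r))/5237206 = (-4913589 + 231/(1/1063))/5237206 = (-4913589 + 231*1063)*(1/5237206) = (-4913589 + 245553)*(1/5237206) = -4668036*1/5237206 = -2334018/2618603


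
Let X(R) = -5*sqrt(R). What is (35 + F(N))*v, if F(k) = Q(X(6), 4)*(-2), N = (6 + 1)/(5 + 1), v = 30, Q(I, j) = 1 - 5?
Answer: 1290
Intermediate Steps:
Q(I, j) = -4
N = 7/6 ≈ 1.1667
F(k) = 8 (F(k) = -4*(-2) = 8)
(35 + F(N))*v = (35 + 8)*30 = 43*30 = 1290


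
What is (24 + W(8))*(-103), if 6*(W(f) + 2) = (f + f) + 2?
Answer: -2575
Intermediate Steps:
W(f) = -5/3 + f/3 (W(f) = -2 + ((f + f) + 2)/6 = -2 + (2*f + 2)/6 = -2 + (2 + 2*f)/6 = -2 + (⅓ + f/3) = -5/3 + f/3)
(24 + W(8))*(-103) = (24 + (-5/3 + (⅓)*8))*(-103) = (24 + (-5/3 + 8/3))*(-103) = (24 + 1)*(-103) = 25*(-103) = -2575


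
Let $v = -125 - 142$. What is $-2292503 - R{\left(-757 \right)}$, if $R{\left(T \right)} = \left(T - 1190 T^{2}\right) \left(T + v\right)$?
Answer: $-698297657111$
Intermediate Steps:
$v = -267$ ($v = -125 - 142 = -267$)
$R{\left(T \right)} = \left(-267 + T\right) \left(T - 1190 T^{2}\right)$ ($R{\left(T \right)} = \left(T - 1190 T^{2}\right) \left(T - 267\right) = \left(T - 1190 T^{2}\right) \left(-267 + T\right) = \left(-267 + T\right) \left(T - 1190 T^{2}\right)$)
$-2292503 - R{\left(-757 \right)} = -2292503 - - 757 \left(-267 - 1190 \left(-757\right)^{2} + 317731 \left(-757\right)\right) = -2292503 - - 757 \left(-267 - 681928310 - 240522367\right) = -2292503 - \left(-757\right) \left(-922450944\right) = -2292503 - 698295364608 = -698297657111$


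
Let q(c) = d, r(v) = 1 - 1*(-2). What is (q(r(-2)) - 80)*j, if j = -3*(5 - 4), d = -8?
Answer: 264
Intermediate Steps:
r(v) = 3 (r(v) = 1 + 2 = 3)
q(c) = -8
j = -3 (j = -3*1 = -3)
(q(r(-2)) - 80)*j = (-8 - 80)*(-3) = -88*(-3) = 264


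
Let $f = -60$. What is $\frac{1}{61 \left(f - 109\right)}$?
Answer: $- \frac{1}{10309} \approx -9.7003 \cdot 10^{-5}$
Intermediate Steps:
$\frac{1}{61 \left(f - 109\right)} = \frac{1}{61 \left(-60 - 109\right)} = \frac{1}{61 \left(-169\right)} = \frac{1}{-10309} = - \frac{1}{10309}$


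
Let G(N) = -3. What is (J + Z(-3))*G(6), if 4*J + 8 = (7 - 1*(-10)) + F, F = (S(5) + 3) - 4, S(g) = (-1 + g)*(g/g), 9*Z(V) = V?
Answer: -8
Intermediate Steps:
Z(V) = V/9
S(g) = -1 + g (S(g) = (-1 + g)*1 = -1 + g)
F = 3 (F = ((-1 + 5) + 3) - 4 = (4 + 3) - 4 = 7 - 4 = 3)
J = 3 (J = -2 + ((7 - 1*(-10)) + 3)/4 = -2 + ((7 + 10) + 3)/4 = -2 + (17 + 3)/4 = -2 + (1/4)*20 = -2 + 5 = 3)
(J + Z(-3))*G(6) = (3 + (1/9)*(-3))*(-3) = (3 - 1/3)*(-3) = (8/3)*(-3) = -8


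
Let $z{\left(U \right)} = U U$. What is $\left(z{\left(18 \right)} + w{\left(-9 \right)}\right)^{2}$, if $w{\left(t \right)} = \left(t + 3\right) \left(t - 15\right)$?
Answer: $219024$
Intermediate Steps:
$z{\left(U \right)} = U^{2}$
$w{\left(t \right)} = \left(-15 + t\right) \left(3 + t\right)$ ($w{\left(t \right)} = \left(3 + t\right) \left(-15 + t\right) = \left(-15 + t\right) \left(3 + t\right)$)
$\left(z{\left(18 \right)} + w{\left(-9 \right)}\right)^{2} = \left(18^{2} - \left(-63 - 81\right)\right)^{2} = \left(324 + \left(-45 + 81 + 108\right)\right)^{2} = \left(324 + 144\right)^{2} = 468^{2} = 219024$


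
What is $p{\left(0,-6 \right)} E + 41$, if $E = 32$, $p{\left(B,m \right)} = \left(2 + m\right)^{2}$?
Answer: $553$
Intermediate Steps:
$p{\left(0,-6 \right)} E + 41 = \left(2 - 6\right)^{2} \cdot 32 + 41 = \left(-4\right)^{2} \cdot 32 + 41 = 16 \cdot 32 + 41 = 512 + 41 = 553$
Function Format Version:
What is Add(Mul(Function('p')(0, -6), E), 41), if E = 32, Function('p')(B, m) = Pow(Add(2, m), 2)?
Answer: 553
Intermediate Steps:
Add(Mul(Function('p')(0, -6), E), 41) = Add(Mul(Pow(Add(2, -6), 2), 32), 41) = Add(Mul(Pow(-4, 2), 32), 41) = Add(Mul(16, 32), 41) = Add(512, 41) = 553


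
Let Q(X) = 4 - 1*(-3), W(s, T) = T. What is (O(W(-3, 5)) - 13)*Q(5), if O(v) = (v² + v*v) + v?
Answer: 294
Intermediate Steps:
Q(X) = 7 (Q(X) = 4 + 3 = 7)
O(v) = v + 2*v² (O(v) = (v² + v²) + v = 2*v² + v = v + 2*v²)
(O(W(-3, 5)) - 13)*Q(5) = (5*(1 + 2*5) - 13)*7 = (5*(1 + 10) - 13)*7 = (5*11 - 13)*7 = (55 - 13)*7 = 42*7 = 294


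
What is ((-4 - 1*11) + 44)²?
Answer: 841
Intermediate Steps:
((-4 - 1*11) + 44)² = ((-4 - 11) + 44)² = (-15 + 44)² = 29² = 841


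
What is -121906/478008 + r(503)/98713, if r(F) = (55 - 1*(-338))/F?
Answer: -3026383376395/11867179331556 ≈ -0.25502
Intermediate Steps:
r(F) = 393/F (r(F) = (55 + 338)/F = 393/F)
-121906/478008 + r(503)/98713 = -121906/478008 + (393/503)/98713 = -121906*1/478008 + (393*(1/503))*(1/98713) = -60953/239004 + (393/503)*(1/98713) = -60953/239004 + 393/49652639 = -3026383376395/11867179331556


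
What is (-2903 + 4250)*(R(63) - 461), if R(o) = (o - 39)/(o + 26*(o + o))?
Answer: -230375165/371 ≈ -6.2096e+5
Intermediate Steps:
R(o) = (-39 + o)/(53*o) (R(o) = (-39 + o)/(o + 26*(2*o)) = (-39 + o)/(o + 52*o) = (-39 + o)/((53*o)) = (-39 + o)*(1/(53*o)) = (-39 + o)/(53*o))
(-2903 + 4250)*(R(63) - 461) = (-2903 + 4250)*((1/53)*(-39 + 63)/63 - 461) = 1347*((1/53)*(1/63)*24 - 461) = 1347*(8/1113 - 461) = 1347*(-513085/1113) = -230375165/371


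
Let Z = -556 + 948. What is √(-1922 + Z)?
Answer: 3*I*√170 ≈ 39.115*I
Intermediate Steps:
Z = 392
√(-1922 + Z) = √(-1922 + 392) = √(-1530) = 3*I*√170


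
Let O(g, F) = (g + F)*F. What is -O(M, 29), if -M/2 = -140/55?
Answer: -10875/11 ≈ -988.64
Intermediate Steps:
M = 56/11 (M = -(-280)/55 = -2*(-28/11) = 56/11 ≈ 5.0909)
O(g, F) = F*(F + g) (O(g, F) = (F + g)*F = F*(F + g))
-O(M, 29) = -29*(29 + 56/11) = -29*375/11 = -1*10875/11 = -10875/11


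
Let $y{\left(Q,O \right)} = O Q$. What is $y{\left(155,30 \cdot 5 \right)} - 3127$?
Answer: $20123$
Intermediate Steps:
$y{\left(155,30 \cdot 5 \right)} - 3127 = 30 \cdot 5 \cdot 155 - 3127 = 150 \cdot 155 - 3127 = 23250 - 3127 = 20123$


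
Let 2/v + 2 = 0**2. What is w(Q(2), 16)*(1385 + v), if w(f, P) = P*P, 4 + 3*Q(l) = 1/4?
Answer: 354304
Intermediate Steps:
Q(l) = -5/4 (Q(l) = -4/3 + (1/3)/4 = -4/3 + (1/3)*(1/4) = -4/3 + 1/12 = -5/4)
w(f, P) = P**2
v = -1 (v = 2/(-2 + 0**2) = 2/(-2 + 0) = 2/(-2) = 2*(-1/2) = -1)
w(Q(2), 16)*(1385 + v) = 16**2*(1385 - 1) = 256*1384 = 354304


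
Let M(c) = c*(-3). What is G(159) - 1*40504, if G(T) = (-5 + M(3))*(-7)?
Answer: -40406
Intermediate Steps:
M(c) = -3*c
G(T) = 98 (G(T) = (-5 - 3*3)*(-7) = (-5 - 9)*(-7) = -14*(-7) = 98)
G(159) - 1*40504 = 98 - 1*40504 = 98 - 40504 = -40406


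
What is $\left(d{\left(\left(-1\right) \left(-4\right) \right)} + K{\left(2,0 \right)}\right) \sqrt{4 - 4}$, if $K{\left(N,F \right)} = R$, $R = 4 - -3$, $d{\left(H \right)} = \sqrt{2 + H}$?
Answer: $0$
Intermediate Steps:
$R = 7$ ($R = 4 + 3 = 7$)
$K{\left(N,F \right)} = 7$
$\left(d{\left(\left(-1\right) \left(-4\right) \right)} + K{\left(2,0 \right)}\right) \sqrt{4 - 4} = \left(\sqrt{2 - -4} + 7\right) \sqrt{4 - 4} = \left(\sqrt{2 + 4} + 7\right) \sqrt{4 - 4} = \left(\sqrt{6} + 7\right) \sqrt{0} = \left(7 + \sqrt{6}\right) 0 = 0$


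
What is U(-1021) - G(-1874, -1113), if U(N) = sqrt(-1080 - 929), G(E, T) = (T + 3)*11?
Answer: 12210 + 7*I*sqrt(41) ≈ 12210.0 + 44.822*I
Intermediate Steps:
G(E, T) = 33 + 11*T (G(E, T) = (3 + T)*11 = 33 + 11*T)
U(N) = 7*I*sqrt(41) (U(N) = sqrt(-2009) = 7*I*sqrt(41))
U(-1021) - G(-1874, -1113) = 7*I*sqrt(41) - (33 + 11*(-1113)) = 7*I*sqrt(41) - (33 - 12243) = 7*I*sqrt(41) - 1*(-12210) = 7*I*sqrt(41) + 12210 = 12210 + 7*I*sqrt(41)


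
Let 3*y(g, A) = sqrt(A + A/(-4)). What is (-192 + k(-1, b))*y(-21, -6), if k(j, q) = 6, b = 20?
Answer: -93*I*sqrt(2) ≈ -131.52*I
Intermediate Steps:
y(g, A) = sqrt(3)*sqrt(A)/6 (y(g, A) = sqrt(A + A/(-4))/3 = sqrt(A + A*(-1/4))/3 = sqrt(A - A/4)/3 = sqrt(3*A/4)/3 = (sqrt(3)*sqrt(A)/2)/3 = sqrt(3)*sqrt(A)/6)
(-192 + k(-1, b))*y(-21, -6) = (-192 + 6)*(sqrt(3)*sqrt(-6)/6) = -31*sqrt(3)*I*sqrt(6) = -93*I*sqrt(2)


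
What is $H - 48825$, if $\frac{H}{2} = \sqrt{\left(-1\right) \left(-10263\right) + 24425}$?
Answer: $-48825 + 16 \sqrt{542} \approx -48453.0$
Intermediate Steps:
$H = 16 \sqrt{542}$ ($H = 2 \sqrt{\left(-1\right) \left(-10263\right) + 24425} = 2 \sqrt{10263 + 24425} = 2 \sqrt{34688} = 2 \cdot 8 \sqrt{542} = 16 \sqrt{542} \approx 372.49$)
$H - 48825 = 16 \sqrt{542} - 48825 = -48825 + 16 \sqrt{542}$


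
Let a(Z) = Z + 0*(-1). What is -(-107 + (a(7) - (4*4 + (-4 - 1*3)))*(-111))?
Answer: -115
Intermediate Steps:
a(Z) = Z (a(Z) = Z + 0 = Z)
-(-107 + (a(7) - (4*4 + (-4 - 1*3)))*(-111)) = -(-107 + (7 - (4*4 + (-4 - 1*3)))*(-111)) = -(-107 + (7 - (16 + (-4 - 3)))*(-111)) = -(-107 + (7 - (16 - 7))*(-111)) = -(-107 + (7 - 1*9)*(-111)) = -(-107 + (7 - 9)*(-111)) = -(-107 - 2*(-111)) = -(-107 + 222) = -1*115 = -115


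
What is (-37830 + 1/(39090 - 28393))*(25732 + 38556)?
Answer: -26015264818592/10697 ≈ -2.4320e+9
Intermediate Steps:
(-37830 + 1/(39090 - 28393))*(25732 + 38556) = (-37830 + 1/10697)*64288 = -404667509/10697*64288 = -26015264818592/10697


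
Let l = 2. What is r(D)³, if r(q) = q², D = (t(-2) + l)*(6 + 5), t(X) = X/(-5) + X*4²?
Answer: 18617716092331823104/15625 ≈ 1.1915e+15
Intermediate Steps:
t(X) = 79*X/5 (t(X) = X*(-⅕) + X*16 = -X/5 + 16*X = 79*X/5)
D = -1628/5 (D = ((79/5)*(-2) + 2)*(6 + 5) = (-158/5 + 2)*11 = -148/5*11 = -1628/5 ≈ -325.60)
r(D)³ = ((-1628/5)²)³ = (2650384/25)³ = 18617716092331823104/15625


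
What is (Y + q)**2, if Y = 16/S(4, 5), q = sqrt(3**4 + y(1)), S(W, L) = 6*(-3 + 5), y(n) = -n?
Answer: 736/9 + 32*sqrt(5)/3 ≈ 105.63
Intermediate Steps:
S(W, L) = 12 (S(W, L) = 6*2 = 12)
q = 4*sqrt(5) (q = sqrt(3**4 - 1*1) = sqrt(81 - 1) = sqrt(80) = 4*sqrt(5) ≈ 8.9443)
Y = 4/3 (Y = 16/12 = 16*(1/12) = 4/3 ≈ 1.3333)
(Y + q)**2 = (4/3 + 4*sqrt(5))**2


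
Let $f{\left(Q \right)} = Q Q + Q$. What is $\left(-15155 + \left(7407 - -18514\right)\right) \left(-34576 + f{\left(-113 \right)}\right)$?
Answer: $-235990720$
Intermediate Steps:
$f{\left(Q \right)} = Q + Q^{2}$ ($f{\left(Q \right)} = Q^{2} + Q = Q + Q^{2}$)
$\left(-15155 + \left(7407 - -18514\right)\right) \left(-34576 + f{\left(-113 \right)}\right) = \left(-15155 + \left(7407 - -18514\right)\right) \left(-34576 - 113 \left(1 - 113\right)\right) = \left(-15155 + \left(7407 + 18514\right)\right) \left(-34576 - -12656\right) = \left(-15155 + 25921\right) \left(-34576 + 12656\right) = 10766 \left(-21920\right) = -235990720$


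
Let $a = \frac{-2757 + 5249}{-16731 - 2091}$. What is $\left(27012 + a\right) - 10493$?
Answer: $\frac{155459063}{9411} \approx 16519.0$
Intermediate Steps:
$a = - \frac{1246}{9411}$ ($a = \frac{2492}{-18822} = 2492 \left(- \frac{1}{18822}\right) = - \frac{1246}{9411} \approx -0.1324$)
$\left(27012 + a\right) - 10493 = \left(27012 - \frac{1246}{9411}\right) - 10493 = \frac{254208686}{9411} - 10493 = \frac{155459063}{9411}$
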